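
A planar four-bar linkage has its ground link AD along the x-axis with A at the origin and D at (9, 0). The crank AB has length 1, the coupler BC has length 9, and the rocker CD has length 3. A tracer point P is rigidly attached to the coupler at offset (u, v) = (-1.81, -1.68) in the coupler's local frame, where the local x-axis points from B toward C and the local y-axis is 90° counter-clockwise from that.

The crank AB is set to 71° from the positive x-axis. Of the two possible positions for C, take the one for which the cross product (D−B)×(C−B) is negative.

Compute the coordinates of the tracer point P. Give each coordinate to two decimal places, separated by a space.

A=(0,0), D=(9.00,0)
B = A + 1.00·(cos71°, sin71°) = (0.3256, 0.9455)
|BD| = 8.7258
circle(B,9.00) ∩ circle(D,3.00): a=8.4886, h=2.9906
  candidates: C₊=(9.0882,2.9987) cross=26.095; C₋=(8.4401,-2.9473) cross=-26.095
  mode - wants cross < 0 → take C=(8.4401,-2.9473) (cross=-26.095)
ex = (C−B)/|BC| = (0.9016,-0.4325); ey = (0.4325,0.9016)
P = B + -1.81·ex + -1.68·ey = (-2.0330,0.2137)

-2.03 0.21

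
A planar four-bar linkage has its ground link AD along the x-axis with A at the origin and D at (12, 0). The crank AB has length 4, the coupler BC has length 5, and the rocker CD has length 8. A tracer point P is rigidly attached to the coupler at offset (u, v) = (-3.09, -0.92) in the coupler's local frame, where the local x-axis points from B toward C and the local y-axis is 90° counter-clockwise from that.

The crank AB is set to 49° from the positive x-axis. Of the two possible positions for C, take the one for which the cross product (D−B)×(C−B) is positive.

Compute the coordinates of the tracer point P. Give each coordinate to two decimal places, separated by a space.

A=(0,0), D=(12.00,0)
B = A + 4.00·(cos49°, sin49°) = (2.6242, 3.0188)
|BD| = 9.8498
circle(B,5.00) ∩ circle(D,8.00): a=2.9452, h=4.0406
  candidates: C₊=(6.6660,5.9623) cross=39.799; C₋=(4.1893,-1.7299) cross=-39.799
  mode + wants cross > 0 → take C=(6.6660,5.9623) (cross=39.799)
ex = (C−B)/|BC| = (0.8084,0.5887); ey = (-0.5887,0.8084)
P = B + -3.09·ex + -0.92·ey = (0.6680,0.4561)

0.67 0.46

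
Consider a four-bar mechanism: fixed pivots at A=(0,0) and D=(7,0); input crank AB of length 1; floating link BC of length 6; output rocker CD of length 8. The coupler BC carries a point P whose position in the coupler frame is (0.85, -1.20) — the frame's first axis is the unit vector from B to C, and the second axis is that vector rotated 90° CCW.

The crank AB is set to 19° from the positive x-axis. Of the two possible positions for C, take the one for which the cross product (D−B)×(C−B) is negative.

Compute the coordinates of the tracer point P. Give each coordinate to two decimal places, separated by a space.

-0.19 -0.60

A=(0,0), D=(7.00,0)
B = A + 1.00·(cos19°, sin19°) = (0.9455, 0.3256)
|BD| = 6.0632
circle(B,6.00) ∩ circle(D,8.00): a=0.7226, h=5.9563
  candidates: C₊=(1.9869,6.2345) cross=36.115; C₋=(1.3473,-5.6610) cross=-36.115
  mode - wants cross < 0 → take C=(1.3473,-5.6610) (cross=-36.115)
ex = (C−B)/|BC| = (0.0670,-0.9978); ey = (0.9978,0.0670)
P = B + 0.85·ex + -1.20·ey = (-0.1949,-0.6029)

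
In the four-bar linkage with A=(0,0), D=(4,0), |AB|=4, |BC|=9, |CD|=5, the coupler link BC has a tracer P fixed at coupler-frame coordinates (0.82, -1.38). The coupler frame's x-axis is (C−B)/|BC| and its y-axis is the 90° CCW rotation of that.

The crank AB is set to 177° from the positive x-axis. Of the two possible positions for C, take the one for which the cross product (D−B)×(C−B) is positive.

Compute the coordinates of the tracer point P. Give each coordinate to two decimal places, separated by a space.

-2.57 -0.52

A=(0,0), D=(4.00,0)
B = A + 4.00·(cos177°, sin177°) = (-3.9945, 0.2093)
|BD| = 7.9973
circle(B,9.00) ∩ circle(D,5.00): a=7.4998, h=4.9752
  candidates: C₊=(3.6330,4.9865) cross=39.788; C₋=(3.3725,-4.9605) cross=-39.788
  mode + wants cross > 0 → take C=(3.6330,4.9865) (cross=39.788)
ex = (C−B)/|BC| = (0.8475,0.5308); ey = (-0.5308,0.8475)
P = B + 0.82·ex + -1.38·ey = (-2.5671,-0.5250)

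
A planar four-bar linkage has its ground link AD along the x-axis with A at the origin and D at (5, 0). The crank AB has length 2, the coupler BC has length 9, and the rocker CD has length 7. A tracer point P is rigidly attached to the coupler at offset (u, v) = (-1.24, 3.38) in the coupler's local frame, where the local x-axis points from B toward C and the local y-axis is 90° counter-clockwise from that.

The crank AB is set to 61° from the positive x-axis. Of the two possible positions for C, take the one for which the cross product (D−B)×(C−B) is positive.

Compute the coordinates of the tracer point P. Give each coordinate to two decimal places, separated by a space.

-1.63 4.24

A=(0,0), D=(5.00,0)
B = A + 2.00·(cos61°, sin61°) = (0.9696, 1.7492)
|BD| = 4.3936
circle(B,9.00) ∩ circle(D,7.00): a=5.8385, h=6.8493
  candidates: C₊=(9.0523,5.7078) cross=30.093; C₋=(3.5985,-6.8583) cross=-30.093
  mode + wants cross > 0 → take C=(9.0523,5.7078) (cross=30.093)
ex = (C−B)/|BC| = (0.8981,0.4398); ey = (-0.4398,0.8981)
P = B + -1.24·ex + 3.38·ey = (-1.6306,4.2393)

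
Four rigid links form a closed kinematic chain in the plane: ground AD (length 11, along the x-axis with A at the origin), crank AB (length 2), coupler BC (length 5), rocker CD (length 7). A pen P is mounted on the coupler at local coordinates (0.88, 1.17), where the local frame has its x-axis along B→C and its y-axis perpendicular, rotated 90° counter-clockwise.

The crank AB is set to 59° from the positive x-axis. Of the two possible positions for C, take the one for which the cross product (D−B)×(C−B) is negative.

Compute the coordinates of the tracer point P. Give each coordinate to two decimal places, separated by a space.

2.49 1.82

A=(0,0), D=(11.00,0)
B = A + 2.00·(cos59°, sin59°) = (1.0301, 1.7143)
|BD| = 10.1162
circle(B,5.00) ∩ circle(D,7.00): a=3.8719, h=3.1636
  candidates: C₊=(5.3821,4.1760) cross=32.004; C₋=(4.3099,-2.0596) cross=-32.004
  mode - wants cross < 0 → take C=(4.3099,-2.0596) (cross=-32.004)
ex = (C−B)/|BC| = (0.6560,-0.7548); ey = (0.7548,0.6560)
P = B + 0.88·ex + 1.17·ey = (2.4904,1.8176)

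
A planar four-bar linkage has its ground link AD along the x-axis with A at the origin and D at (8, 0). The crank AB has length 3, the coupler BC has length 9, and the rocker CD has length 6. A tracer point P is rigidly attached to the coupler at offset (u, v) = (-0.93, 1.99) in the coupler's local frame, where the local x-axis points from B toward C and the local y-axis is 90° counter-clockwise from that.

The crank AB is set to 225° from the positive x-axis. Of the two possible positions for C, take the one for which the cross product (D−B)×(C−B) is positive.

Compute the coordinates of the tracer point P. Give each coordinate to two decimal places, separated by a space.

-4.21 -1.45

A=(0,0), D=(8.00,0)
B = A + 3.00·(cos225°, sin225°) = (-2.1213, -2.1213)
|BD| = 10.3412
circle(B,9.00) ∩ circle(D,6.00): a=7.3464, h=5.1991
  candidates: C₊=(4.0023,4.4742) cross=53.765; C₋=(6.1353,-5.7029) cross=-53.765
  mode + wants cross > 0 → take C=(4.0023,4.4742) (cross=53.765)
ex = (C−B)/|BC| = (0.6804,0.7328); ey = (-0.7328,0.6804)
P = B + -0.93·ex + 1.99·ey = (-4.2124,-1.4489)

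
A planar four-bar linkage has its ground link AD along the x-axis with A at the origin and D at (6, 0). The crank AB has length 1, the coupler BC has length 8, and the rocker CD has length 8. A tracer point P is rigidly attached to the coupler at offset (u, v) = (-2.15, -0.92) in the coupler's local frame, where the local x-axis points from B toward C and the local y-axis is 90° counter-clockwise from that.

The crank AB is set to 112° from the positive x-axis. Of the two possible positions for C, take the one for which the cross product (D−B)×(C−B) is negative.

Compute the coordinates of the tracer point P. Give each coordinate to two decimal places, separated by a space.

-1.83 2.75

A=(0,0), D=(6.00,0)
B = A + 1.00·(cos112°, sin112°) = (-0.3746, 0.9272)
|BD| = 6.4417
circle(B,8.00) ∩ circle(D,8.00): a=3.2208, h=7.3230
  candidates: C₊=(3.8667,7.7103) cross=47.172; C₋=(1.7587,-6.7831) cross=-47.172
  mode - wants cross < 0 → take C=(1.7587,-6.7831) (cross=-47.172)
ex = (C−B)/|BC| = (0.2667,-0.9638); ey = (0.9638,0.2667)
P = B + -2.15·ex + -0.92·ey = (-1.8346,2.7540)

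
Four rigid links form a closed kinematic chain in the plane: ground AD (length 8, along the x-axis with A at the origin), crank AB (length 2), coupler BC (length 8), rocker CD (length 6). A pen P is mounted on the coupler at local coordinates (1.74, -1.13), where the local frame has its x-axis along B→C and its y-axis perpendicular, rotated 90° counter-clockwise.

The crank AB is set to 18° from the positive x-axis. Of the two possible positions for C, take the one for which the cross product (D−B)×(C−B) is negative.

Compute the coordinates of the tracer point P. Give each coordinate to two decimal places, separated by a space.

A=(0,0), D=(8.00,0)
B = A + 2.00·(cos18°, sin18°) = (1.9021, 0.6180)
|BD| = 6.1291
circle(B,8.00) ∩ circle(D,6.00): a=5.3487, h=5.9490
  candidates: C₊=(7.8235,5.9974) cross=36.462; C₋=(6.6237,-5.8400) cross=-36.462
  mode - wants cross < 0 → take C=(6.6237,-5.8400) (cross=-36.462)
ex = (C−B)/|BC| = (0.5902,-0.8073); ey = (0.8073,0.5902)
P = B + 1.74·ex + -1.13·ey = (2.0169,-1.4535)

2.02 -1.45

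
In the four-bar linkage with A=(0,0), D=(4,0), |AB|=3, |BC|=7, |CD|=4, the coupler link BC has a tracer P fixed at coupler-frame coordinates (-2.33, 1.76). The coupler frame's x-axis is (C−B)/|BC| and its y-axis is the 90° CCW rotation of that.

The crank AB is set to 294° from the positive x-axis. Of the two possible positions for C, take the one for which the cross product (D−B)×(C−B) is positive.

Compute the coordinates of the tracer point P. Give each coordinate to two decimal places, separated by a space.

A=(0,0), D=(4.00,0)
B = A + 3.00·(cos294°, sin294°) = (1.2202, -2.7406)
|BD| = 3.9036
circle(B,7.00) ∩ circle(D,4.00): a=6.1787, h=3.2900
  candidates: C₊=(3.3102,3.9401) cross=12.843; C₋=(7.9299,-0.7456) cross=-12.843
  mode + wants cross > 0 → take C=(3.3102,3.9401) (cross=12.843)
ex = (C−B)/|BC| = (0.2986,0.9544); ey = (-0.9544,0.2986)
P = B + -2.33·ex + 1.76·ey = (-1.1552,-4.4389)

-1.16 -4.44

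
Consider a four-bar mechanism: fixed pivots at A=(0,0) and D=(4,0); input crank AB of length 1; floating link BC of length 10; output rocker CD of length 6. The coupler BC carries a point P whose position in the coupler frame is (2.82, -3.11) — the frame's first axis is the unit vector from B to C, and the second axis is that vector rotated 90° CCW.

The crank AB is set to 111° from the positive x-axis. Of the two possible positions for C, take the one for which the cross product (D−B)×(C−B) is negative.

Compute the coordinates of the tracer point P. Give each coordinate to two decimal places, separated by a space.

A=(0,0), D=(4.00,0)
B = A + 1.00·(cos111°, sin111°) = (-0.3584, 0.9336)
|BD| = 4.4572
circle(B,10.00) ∩ circle(D,6.00): a=9.4080, h=3.3897
  candidates: C₊=(9.5509,2.2776) cross=15.109; C₋=(8.1309,-4.3515) cross=-15.109
  mode - wants cross < 0 → take C=(8.1309,-4.3515) (cross=-15.109)
ex = (C−B)/|BC| = (0.8489,-0.5285); ey = (0.5285,0.8489)
P = B + 2.82·ex + -3.11·ey = (0.3920,-3.1970)

0.39 -3.20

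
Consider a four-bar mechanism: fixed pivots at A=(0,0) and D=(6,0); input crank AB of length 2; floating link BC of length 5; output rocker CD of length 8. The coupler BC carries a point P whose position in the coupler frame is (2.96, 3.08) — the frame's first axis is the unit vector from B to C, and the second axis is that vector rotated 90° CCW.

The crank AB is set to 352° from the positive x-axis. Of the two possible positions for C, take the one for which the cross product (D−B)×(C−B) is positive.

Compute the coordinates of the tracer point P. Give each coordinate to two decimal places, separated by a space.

-2.27 0.13

A=(0,0), D=(6.00,0)
B = A + 2.00·(cos352°, sin352°) = (1.9805, -0.2783)
|BD| = 4.0291
circle(B,5.00) ∩ circle(D,8.00): a=-2.8253, h=4.1253
  candidates: C₊=(-1.1230,3.6419) cross=16.621; C₋=(-0.5530,-4.5889) cross=-16.621
  mode + wants cross > 0 → take C=(-1.1230,3.6419) (cross=16.621)
ex = (C−B)/|BC| = (-0.6207,0.7840); ey = (-0.7840,-0.6207)
P = B + 2.96·ex + 3.08·ey = (-2.2716,0.1307)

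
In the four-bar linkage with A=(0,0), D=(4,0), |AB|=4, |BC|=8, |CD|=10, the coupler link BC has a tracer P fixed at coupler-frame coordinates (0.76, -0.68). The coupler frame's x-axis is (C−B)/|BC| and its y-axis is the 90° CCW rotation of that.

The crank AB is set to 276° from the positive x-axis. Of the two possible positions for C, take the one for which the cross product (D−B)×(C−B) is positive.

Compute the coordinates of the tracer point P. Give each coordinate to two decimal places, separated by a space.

A=(0,0), D=(4.00,0)
B = A + 4.00·(cos276°, sin276°) = (0.4181, -3.9781)
|BD| = 5.3530
circle(B,8.00) ∩ circle(D,10.00): a=-0.6860, h=7.9705
  candidates: C₊=(-5.9642,0.8454) cross=42.667; C₋=(5.8823,-9.8212) cross=-42.667
  mode + wants cross > 0 → take C=(-5.9642,0.8454) (cross=42.667)
ex = (C−B)/|BC| = (-0.7978,0.6029); ey = (-0.6029,-0.7978)
P = B + 0.76·ex + -0.68·ey = (0.2218,-2.9774)

0.22 -2.98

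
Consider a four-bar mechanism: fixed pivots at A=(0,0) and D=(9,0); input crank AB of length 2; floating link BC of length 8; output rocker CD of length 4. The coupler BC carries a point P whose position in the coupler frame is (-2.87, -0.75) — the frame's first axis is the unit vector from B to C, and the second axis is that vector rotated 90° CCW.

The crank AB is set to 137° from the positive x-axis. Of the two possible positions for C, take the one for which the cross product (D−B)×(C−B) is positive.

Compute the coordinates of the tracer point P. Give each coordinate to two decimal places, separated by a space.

-4.12 0.04

A=(0,0), D=(9.00,0)
B = A + 2.00·(cos137°, sin137°) = (-1.4627, 1.3640)
|BD| = 10.5512
circle(B,8.00) ∩ circle(D,4.00): a=7.5502, h=2.6446
  candidates: C₊=(6.3661,3.0104) cross=27.904; C₋=(5.6823,-2.2345) cross=-27.904
  mode + wants cross > 0 → take C=(6.3661,3.0104) (cross=27.904)
ex = (C−B)/|BC| = (0.9786,0.2058); ey = (-0.2058,0.9786)
P = B + -2.87·ex + -0.75·ey = (-4.1169,0.0394)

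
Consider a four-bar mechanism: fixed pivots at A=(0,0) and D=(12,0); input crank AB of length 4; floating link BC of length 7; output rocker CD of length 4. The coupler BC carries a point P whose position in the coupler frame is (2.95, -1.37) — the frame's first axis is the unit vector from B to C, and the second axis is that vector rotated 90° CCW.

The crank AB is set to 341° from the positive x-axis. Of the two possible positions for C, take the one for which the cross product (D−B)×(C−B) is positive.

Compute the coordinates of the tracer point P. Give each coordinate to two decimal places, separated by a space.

6.95 -0.59

A=(0,0), D=(12.00,0)
B = A + 4.00·(cos341°, sin341°) = (3.7821, -1.3023)
|BD| = 8.3205
circle(B,7.00) ∩ circle(D,4.00): a=6.1433, h=3.3556
  candidates: C₊=(9.3245,2.9735) cross=27.920; C₋=(10.3749,-3.6550) cross=-27.920
  mode + wants cross > 0 → take C=(9.3245,2.9735) (cross=27.920)
ex = (C−B)/|BC| = (0.7918,0.6108); ey = (-0.6108,0.7918)
P = B + 2.95·ex + -1.37·ey = (6.9546,-0.5851)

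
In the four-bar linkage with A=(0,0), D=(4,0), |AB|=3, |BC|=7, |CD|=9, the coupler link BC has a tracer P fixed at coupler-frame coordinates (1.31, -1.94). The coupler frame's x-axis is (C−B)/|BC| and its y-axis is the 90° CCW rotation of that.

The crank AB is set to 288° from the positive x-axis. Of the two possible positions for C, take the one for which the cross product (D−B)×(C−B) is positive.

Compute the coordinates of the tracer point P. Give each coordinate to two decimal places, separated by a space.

0.88 -0.51

A=(0,0), D=(4.00,0)
B = A + 3.00·(cos288°, sin288°) = (0.9271, -2.8532)
|BD| = 4.1933
circle(B,7.00) ∩ circle(D,9.00): a=-1.7190, h=6.7857
  candidates: C₊=(-4.9497,0.9499) cross=28.454; C₋=(4.2844,-8.9955) cross=-28.454
  mode + wants cross > 0 → take C=(-4.9497,0.9499) (cross=28.454)
ex = (C−B)/|BC| = (-0.8395,0.5433); ey = (-0.5433,-0.8395)
P = B + 1.31·ex + -1.94·ey = (0.8813,-0.5127)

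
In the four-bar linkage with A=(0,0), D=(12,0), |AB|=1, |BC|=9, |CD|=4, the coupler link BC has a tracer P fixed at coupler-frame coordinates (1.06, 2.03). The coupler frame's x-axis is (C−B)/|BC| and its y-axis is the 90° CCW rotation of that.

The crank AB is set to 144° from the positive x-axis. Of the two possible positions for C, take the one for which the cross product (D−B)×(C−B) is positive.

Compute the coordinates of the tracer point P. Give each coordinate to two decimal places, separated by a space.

0.12 2.68

A=(0,0), D=(12.00,0)
B = A + 1.00·(cos144°, sin144°) = (-0.8090, 0.5878)
|BD| = 12.8225
circle(B,9.00) ∩ circle(D,4.00): a=8.9459, h=0.9857
  candidates: C₊=(8.1726,1.1624) cross=12.640; C₋=(8.0822,-0.8070) cross=-12.640
  mode + wants cross > 0 → take C=(8.1726,1.1624) (cross=12.640)
ex = (C−B)/|BC| = (0.9980,0.0638); ey = (-0.0638,0.9980)
P = B + 1.06·ex + 2.03·ey = (0.1192,2.6813)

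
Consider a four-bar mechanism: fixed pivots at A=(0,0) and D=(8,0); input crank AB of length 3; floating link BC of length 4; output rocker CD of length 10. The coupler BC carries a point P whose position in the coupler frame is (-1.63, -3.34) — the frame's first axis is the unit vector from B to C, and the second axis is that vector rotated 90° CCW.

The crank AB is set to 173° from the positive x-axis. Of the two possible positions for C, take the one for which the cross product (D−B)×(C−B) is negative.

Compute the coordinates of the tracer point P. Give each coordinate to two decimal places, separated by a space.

A=(0,0), D=(8.00,0)
B = A + 3.00·(cos173°, sin173°) = (-2.9776, 0.3656)
|BD| = 10.9837
circle(B,4.00) ∩ circle(D,10.00): a=1.6680, h=3.6356
  candidates: C₊=(-1.1895,3.9437) cross=39.933; C₋=(-1.4316,-3.3235) cross=-39.933
  mode - wants cross < 0 → take C=(-1.4316,-3.3235) (cross=-39.933)
ex = (C−B)/|BC| = (0.3865,-0.9223); ey = (0.9223,0.3865)
P = B + -1.63·ex + -3.34·ey = (-6.6881,0.5779)

-6.69 0.58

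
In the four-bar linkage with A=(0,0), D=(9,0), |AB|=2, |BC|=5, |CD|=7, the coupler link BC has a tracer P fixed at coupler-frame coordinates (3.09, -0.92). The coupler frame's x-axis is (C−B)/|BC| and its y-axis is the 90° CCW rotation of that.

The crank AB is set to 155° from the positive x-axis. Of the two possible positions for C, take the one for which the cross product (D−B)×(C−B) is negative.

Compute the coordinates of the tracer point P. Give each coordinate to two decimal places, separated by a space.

0.20 -1.67

A=(0,0), D=(9.00,0)
B = A + 2.00·(cos155°, sin155°) = (-1.8126, 0.8452)
|BD| = 10.8456
circle(B,5.00) ∩ circle(D,7.00): a=4.3164, h=2.5237
  candidates: C₊=(2.6873,3.0249) cross=27.371; C₋=(2.2939,-2.0072) cross=-27.371
  mode - wants cross < 0 → take C=(2.2939,-2.0072) (cross=-27.371)
ex = (C−B)/|BC| = (0.8213,-0.5705); ey = (0.5705,0.8213)
P = B + 3.09·ex + -0.92·ey = (0.2004,-1.6732)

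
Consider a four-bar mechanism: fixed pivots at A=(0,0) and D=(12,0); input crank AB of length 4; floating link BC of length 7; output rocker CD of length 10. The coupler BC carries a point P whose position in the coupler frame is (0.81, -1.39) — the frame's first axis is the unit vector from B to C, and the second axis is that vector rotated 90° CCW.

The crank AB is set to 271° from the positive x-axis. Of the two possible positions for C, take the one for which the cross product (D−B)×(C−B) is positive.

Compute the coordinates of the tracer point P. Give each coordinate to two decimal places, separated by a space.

A=(0,0), D=(12.00,0)
B = A + 4.00·(cos271°, sin271°) = (0.0698, -3.9994)
|BD| = 12.5827
circle(B,7.00) ∩ circle(D,10.00): a=4.2648, h=5.5508
  candidates: C₊=(2.3491,2.6191) cross=69.845; C₋=(5.8777,-7.9068) cross=-69.845
  mode + wants cross > 0 → take C=(2.3491,2.6191) (cross=69.845)
ex = (C−B)/|BC| = (0.3256,0.9455); ey = (-0.9455,0.3256)
P = B + 0.81·ex + -1.39·ey = (1.6478,-3.6861)

1.65 -3.69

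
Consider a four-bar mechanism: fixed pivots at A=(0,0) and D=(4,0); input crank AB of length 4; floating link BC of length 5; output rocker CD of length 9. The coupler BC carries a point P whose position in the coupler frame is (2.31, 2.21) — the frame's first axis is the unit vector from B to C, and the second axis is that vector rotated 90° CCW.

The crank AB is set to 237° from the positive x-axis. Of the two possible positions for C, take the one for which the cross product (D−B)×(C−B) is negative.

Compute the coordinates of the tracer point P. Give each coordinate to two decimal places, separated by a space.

A=(0,0), D=(4.00,0)
B = A + 4.00·(cos237°, sin237°) = (-2.1786, -3.3547)
|BD| = 7.0305
circle(B,5.00) ∩ circle(D,9.00): a=-0.4674, h=4.9781
  candidates: C₊=(-4.9646,0.7972) cross=34.999; C₋=(-0.2139,-7.9525) cross=-34.999
  mode - wants cross < 0 → take C=(-0.2139,-7.9525) (cross=-34.999)
ex = (C−B)/|BC| = (0.3929,-0.9196); ey = (0.9196,0.3929)
P = B + 2.31·ex + 2.21·ey = (0.7614,-4.6105)

0.76 -4.61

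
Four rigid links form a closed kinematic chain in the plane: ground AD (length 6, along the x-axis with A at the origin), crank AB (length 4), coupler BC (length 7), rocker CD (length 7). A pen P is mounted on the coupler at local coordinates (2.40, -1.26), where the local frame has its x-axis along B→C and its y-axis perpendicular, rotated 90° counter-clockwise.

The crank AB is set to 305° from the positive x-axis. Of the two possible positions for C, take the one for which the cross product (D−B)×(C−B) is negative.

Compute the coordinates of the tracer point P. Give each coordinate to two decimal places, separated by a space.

A=(0,0), D=(6.00,0)
B = A + 4.00·(cos305°, sin305°) = (2.2943, -3.2766)
|BD| = 4.9465
circle(B,7.00) ∩ circle(D,7.00): a=2.4733, h=6.5485
  candidates: C₊=(-0.1906,3.2675) cross=32.392; C₋=(8.4849,-6.5441) cross=-32.392
  mode - wants cross < 0 → take C=(8.4849,-6.5441) (cross=-32.392)
ex = (C−B)/|BC| = (0.8844,-0.4668); ey = (0.4668,0.8844)
P = B + 2.40·ex + -1.26·ey = (3.8286,-5.5112)

3.83 -5.51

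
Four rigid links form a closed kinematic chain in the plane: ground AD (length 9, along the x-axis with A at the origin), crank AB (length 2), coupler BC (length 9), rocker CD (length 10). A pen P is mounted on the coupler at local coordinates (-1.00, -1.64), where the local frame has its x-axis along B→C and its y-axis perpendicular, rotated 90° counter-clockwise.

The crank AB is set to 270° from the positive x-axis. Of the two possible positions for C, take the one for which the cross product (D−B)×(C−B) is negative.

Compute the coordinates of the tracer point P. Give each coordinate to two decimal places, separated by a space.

A=(0,0), D=(9.00,0)
B = A + 2.00·(cos270°, sin270°) = (-0.0000, -2.0000)
|BD| = 9.2195
circle(B,9.00) ∩ circle(D,10.00): a=3.5794, h=8.2576
  candidates: C₊=(1.7028,6.8374) cross=76.131; C₋=(5.2854,-9.2845) cross=-76.131
  mode - wants cross < 0 → take C=(5.2854,-9.2845) (cross=-76.131)
ex = (C−B)/|BC| = (0.5873,-0.8094); ey = (0.8094,0.5873)
P = B + -1.00·ex + -1.64·ey = (-1.9147,-2.1537)

-1.91 -2.15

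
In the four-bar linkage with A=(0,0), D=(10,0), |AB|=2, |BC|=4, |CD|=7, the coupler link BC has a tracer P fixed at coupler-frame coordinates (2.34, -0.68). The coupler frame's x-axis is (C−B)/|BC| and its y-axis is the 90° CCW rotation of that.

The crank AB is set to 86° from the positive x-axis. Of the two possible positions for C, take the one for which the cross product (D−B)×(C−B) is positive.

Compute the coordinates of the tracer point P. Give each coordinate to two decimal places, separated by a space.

2.57 2.18

A=(0,0), D=(10.00,0)
B = A + 2.00·(cos86°, sin86°) = (0.1395, 1.9951)
|BD| = 10.0603
circle(B,4.00) ∩ circle(D,7.00): a=3.3900, h=2.1231
  candidates: C₊=(3.8833,3.4038) cross=21.359; C₋=(3.0412,-0.7581) cross=-21.359
  mode + wants cross > 0 → take C=(3.8833,3.4038) (cross=21.359)
ex = (C−B)/|BC| = (0.9359,0.3522); ey = (-0.3522,0.9359)
P = B + 2.34·ex + -0.68·ey = (2.5691,2.1827)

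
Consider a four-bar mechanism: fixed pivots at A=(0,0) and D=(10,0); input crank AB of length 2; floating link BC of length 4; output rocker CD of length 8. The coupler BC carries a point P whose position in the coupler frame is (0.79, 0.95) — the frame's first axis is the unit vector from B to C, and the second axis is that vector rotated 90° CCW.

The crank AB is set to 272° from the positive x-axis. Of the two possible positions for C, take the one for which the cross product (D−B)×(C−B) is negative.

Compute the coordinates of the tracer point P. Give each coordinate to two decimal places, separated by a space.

A=(0,0), D=(10.00,0)
B = A + 2.00·(cos272°, sin272°) = (0.0698, -1.9988)
|BD| = 10.1294
circle(B,4.00) ∩ circle(D,8.00): a=2.6953, h=2.9555
  candidates: C₊=(2.1289,1.4305) cross=29.938; C₋=(3.2953,-4.3643) cross=-29.938
  mode - wants cross < 0 → take C=(3.2953,-4.3643) (cross=-29.938)
ex = (C−B)/|BC| = (0.8064,-0.5914); ey = (0.5914,0.8064)
P = B + 0.79·ex + 0.95·ey = (1.2687,-1.6999)

1.27 -1.70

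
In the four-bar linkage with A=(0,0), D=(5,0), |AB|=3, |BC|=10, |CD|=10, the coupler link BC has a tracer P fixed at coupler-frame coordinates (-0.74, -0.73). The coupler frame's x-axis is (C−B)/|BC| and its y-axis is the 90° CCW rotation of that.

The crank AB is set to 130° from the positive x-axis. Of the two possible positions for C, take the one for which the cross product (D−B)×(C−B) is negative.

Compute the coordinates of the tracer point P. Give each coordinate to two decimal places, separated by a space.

A=(0,0), D=(5.00,0)
B = A + 3.00·(cos130°, sin130°) = (-1.9284, 2.2981)
|BD| = 7.2996
circle(B,10.00) ∩ circle(D,10.00): a=3.6498, h=9.3102
  candidates: C₊=(4.4670,9.9858) cross=67.960; C₋=(-1.3953,-7.6876) cross=-67.960
  mode - wants cross < 0 → take C=(-1.3953,-7.6876) (cross=-67.960)
ex = (C−B)/|BC| = (0.0533,-0.9986); ey = (0.9986,0.0533)
P = B + -0.74·ex + -0.73·ey = (-2.6968,2.9982)

-2.70 3.00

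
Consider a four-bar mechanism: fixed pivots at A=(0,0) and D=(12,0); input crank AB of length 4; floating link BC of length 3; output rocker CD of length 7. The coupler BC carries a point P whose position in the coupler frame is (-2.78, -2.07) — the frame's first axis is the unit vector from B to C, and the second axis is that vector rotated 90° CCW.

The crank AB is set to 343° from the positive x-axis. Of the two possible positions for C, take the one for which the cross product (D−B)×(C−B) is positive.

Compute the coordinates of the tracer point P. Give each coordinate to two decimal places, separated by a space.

4.43 -4.58

A=(0,0), D=(12.00,0)
B = A + 4.00·(cos343°, sin343°) = (3.8252, -1.1695)
|BD| = 8.2580
circle(B,3.00) ∩ circle(D,7.00): a=1.7071, h=2.4669
  candidates: C₊=(5.1658,1.5143) cross=20.372; C₋=(5.8645,-3.3698) cross=-20.372
  mode + wants cross > 0 → take C=(5.1658,1.5143) (cross=20.372)
ex = (C−B)/|BC| = (0.4468,0.8946); ey = (-0.8946,0.4468)
P = B + -2.78·ex + -2.07·ey = (4.4348,-4.5815)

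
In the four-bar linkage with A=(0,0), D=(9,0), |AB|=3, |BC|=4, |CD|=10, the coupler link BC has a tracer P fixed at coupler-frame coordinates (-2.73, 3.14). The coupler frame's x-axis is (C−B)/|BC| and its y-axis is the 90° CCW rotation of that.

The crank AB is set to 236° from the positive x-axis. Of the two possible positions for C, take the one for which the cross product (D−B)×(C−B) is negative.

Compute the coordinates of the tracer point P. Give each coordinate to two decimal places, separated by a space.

-0.85 1.59

A=(0,0), D=(9.00,0)
B = A + 3.00·(cos236°, sin236°) = (-1.6776, -2.4871)
|BD| = 10.9634
circle(B,4.00) ∩ circle(D,10.00): a=1.6508, h=3.6435
  candidates: C₊=(-0.8964,1.4359) cross=39.945; C₋=(0.7567,-5.6611) cross=-39.945
  mode - wants cross < 0 → take C=(0.7567,-5.6611) (cross=-39.945)
ex = (C−B)/|BC| = (0.6086,-0.7935); ey = (0.7935,0.6086)
P = B + -2.73·ex + 3.14·ey = (-0.8474,1.5901)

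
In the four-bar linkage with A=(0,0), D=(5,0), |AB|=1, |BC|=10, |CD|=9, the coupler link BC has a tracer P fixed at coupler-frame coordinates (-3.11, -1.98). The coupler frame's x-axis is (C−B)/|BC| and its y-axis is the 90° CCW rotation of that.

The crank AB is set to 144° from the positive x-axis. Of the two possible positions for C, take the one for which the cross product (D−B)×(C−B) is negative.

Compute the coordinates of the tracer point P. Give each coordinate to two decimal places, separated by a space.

A=(0,0), D=(5.00,0)
B = A + 1.00·(cos144°, sin144°) = (-0.8090, 0.5878)
|BD| = 5.8387
circle(B,10.00) ∩ circle(D,9.00): a=4.5464, h=8.9067
  candidates: C₊=(4.6110,8.9916) cross=52.004; C₋=(2.8177,-8.7314) cross=-52.004
  mode - wants cross < 0 → take C=(2.8177,-8.7314) (cross=-52.004)
ex = (C−B)/|BC| = (0.3627,-0.9319); ey = (0.9319,0.3627)
P = B + -3.11·ex + -1.98·ey = (-3.7821,2.7680)

-3.78 2.77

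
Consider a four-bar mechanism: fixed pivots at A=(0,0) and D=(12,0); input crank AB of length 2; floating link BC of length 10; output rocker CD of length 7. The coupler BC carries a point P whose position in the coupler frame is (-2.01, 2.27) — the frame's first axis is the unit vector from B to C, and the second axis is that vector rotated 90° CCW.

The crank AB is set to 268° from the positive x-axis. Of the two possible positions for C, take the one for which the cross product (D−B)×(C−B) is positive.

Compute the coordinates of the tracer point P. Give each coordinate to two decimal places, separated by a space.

-3.09 -1.78

A=(0,0), D=(12.00,0)
B = A + 2.00·(cos268°, sin268°) = (-0.0698, -1.9988)
|BD| = 12.2342
circle(B,10.00) ∩ circle(D,7.00): a=8.2014, h=5.7216
  candidates: C₊=(7.0866,4.9859) cross=69.999; C₋=(8.9562,-6.3036) cross=-69.999
  mode + wants cross > 0 → take C=(7.0866,4.9859) (cross=69.999)
ex = (C−B)/|BC| = (0.7156,0.6985); ey = (-0.6985,0.7156)
P = B + -2.01·ex + 2.27·ey = (-3.0938,-1.7782)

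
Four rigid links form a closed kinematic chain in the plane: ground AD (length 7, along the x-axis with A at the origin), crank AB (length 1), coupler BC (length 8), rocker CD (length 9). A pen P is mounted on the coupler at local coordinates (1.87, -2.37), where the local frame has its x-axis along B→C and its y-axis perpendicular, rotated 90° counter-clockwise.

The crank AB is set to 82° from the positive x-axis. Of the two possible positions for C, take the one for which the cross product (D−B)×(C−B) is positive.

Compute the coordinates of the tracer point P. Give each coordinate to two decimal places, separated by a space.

3.07 1.71

A=(0,0), D=(7.00,0)
B = A + 1.00·(cos82°, sin82°) = (0.1392, 0.9903)
|BD| = 6.9319
circle(B,8.00) ∩ circle(D,9.00): a=2.2398, h=7.6801
  candidates: C₊=(3.4531,8.2716) cross=53.238; C₋=(1.2588,-6.9310) cross=-53.238
  mode + wants cross > 0 → take C=(3.4531,8.2716) (cross=53.238)
ex = (C−B)/|BC| = (0.4142,0.9102); ey = (-0.9102,0.4142)
P = B + 1.87·ex + -2.37·ey = (3.0709,1.7105)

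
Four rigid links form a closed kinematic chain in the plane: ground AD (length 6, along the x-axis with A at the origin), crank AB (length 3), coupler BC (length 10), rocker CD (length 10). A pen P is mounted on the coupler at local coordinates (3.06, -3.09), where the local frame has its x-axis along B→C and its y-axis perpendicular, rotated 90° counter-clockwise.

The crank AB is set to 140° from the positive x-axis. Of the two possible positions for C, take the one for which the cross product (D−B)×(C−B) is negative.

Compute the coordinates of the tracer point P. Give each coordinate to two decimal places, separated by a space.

-4.68 -1.71

A=(0,0), D=(6.00,0)
B = A + 3.00·(cos140°, sin140°) = (-2.2981, 1.9284)
|BD| = 8.5192
circle(B,10.00) ∩ circle(D,10.00): a=4.2596, h=9.0474
  candidates: C₊=(3.8988,9.7768) cross=77.077; C₋=(-0.1970,-7.8484) cross=-77.077
  mode - wants cross < 0 → take C=(-0.1970,-7.8484) (cross=-77.077)
ex = (C−B)/|BC| = (0.2101,-0.9777); ey = (0.9777,0.2101)
P = B + 3.06·ex + -3.09·ey = (-4.6762,-1.7126)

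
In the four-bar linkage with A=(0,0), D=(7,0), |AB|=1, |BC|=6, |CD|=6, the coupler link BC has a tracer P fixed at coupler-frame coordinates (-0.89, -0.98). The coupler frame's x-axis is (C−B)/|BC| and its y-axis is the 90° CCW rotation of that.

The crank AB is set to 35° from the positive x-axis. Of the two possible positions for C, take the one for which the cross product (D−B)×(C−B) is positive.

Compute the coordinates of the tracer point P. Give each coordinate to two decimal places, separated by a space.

A=(0,0), D=(7.00,0)
B = A + 1.00·(cos35°, sin35°) = (0.8192, 0.5736)
|BD| = 6.2074
circle(B,6.00) ∩ circle(D,6.00): a=3.1037, h=5.1349
  candidates: C₊=(4.3840,5.3997) cross=31.874; C₋=(3.4351,-4.8261) cross=-31.874
  mode + wants cross > 0 → take C=(4.3840,5.3997) (cross=31.874)
ex = (C−B)/|BC| = (0.5941,0.8044); ey = (-0.8044,0.5941)
P = B + -0.89·ex + -0.98·ey = (1.0786,-0.7246)

1.08 -0.72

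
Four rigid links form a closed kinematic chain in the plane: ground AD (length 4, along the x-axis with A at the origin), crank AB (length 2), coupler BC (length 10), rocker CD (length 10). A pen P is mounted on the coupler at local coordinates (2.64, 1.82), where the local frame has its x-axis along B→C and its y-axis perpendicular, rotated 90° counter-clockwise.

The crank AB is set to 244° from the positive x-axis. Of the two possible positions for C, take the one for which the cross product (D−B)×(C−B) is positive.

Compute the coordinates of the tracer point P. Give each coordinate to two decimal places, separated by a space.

-2.93 0.67

A=(0,0), D=(4.00,0)
B = A + 2.00·(cos244°, sin244°) = (-0.8767, -1.7976)
|BD| = 5.1975
circle(B,10.00) ∩ circle(D,10.00): a=2.5987, h=9.6564
  candidates: C₊=(-1.7781,8.1617) cross=50.189; C₋=(4.9014,-9.9593) cross=-50.189
  mode + wants cross > 0 → take C=(-1.7781,8.1617) (cross=50.189)
ex = (C−B)/|BC| = (-0.0901,0.9959); ey = (-0.9959,-0.0901)
P = B + 2.64·ex + 1.82·ey = (-2.9273,0.6676)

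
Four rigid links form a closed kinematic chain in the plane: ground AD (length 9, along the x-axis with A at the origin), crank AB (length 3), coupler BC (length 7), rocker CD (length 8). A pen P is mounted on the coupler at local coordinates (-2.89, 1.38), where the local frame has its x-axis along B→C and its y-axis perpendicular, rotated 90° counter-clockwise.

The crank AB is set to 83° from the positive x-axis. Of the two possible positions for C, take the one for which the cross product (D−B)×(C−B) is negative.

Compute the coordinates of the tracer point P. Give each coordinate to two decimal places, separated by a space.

A=(0,0), D=(9.00,0)
B = A + 3.00·(cos83°, sin83°) = (0.3656, 2.9776)
|BD| = 9.1334
circle(B,7.00) ∩ circle(D,8.00): a=3.7455, h=5.9136
  candidates: C₊=(5.8344,7.3471) cross=54.011; C₋=(1.9786,-3.8340) cross=-54.011
  mode - wants cross < 0 → take C=(1.9786,-3.8340) (cross=-54.011)
ex = (C−B)/|BC| = (0.2304,-0.9731); ey = (0.9731,0.2304)
P = B + -2.89·ex + 1.38·ey = (1.0426,6.1079)

1.04 6.11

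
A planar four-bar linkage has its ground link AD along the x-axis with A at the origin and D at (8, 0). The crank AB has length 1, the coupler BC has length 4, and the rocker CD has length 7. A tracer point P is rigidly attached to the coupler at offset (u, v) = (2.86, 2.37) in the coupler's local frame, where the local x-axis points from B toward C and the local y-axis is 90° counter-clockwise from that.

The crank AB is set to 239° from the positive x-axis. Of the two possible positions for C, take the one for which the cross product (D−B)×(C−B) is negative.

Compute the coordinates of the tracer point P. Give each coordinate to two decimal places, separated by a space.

A=(0,0), D=(8.00,0)
B = A + 1.00·(cos239°, sin239°) = (-0.5150, -0.8572)
|BD| = 8.5581
circle(B,4.00) ∩ circle(D,7.00): a=2.3510, h=3.2361
  candidates: C₊=(1.5000,2.5982) cross=27.695; C₋=(2.1483,-3.8416) cross=-27.695
  mode - wants cross < 0 → take C=(2.1483,-3.8416) (cross=-27.695)
ex = (C−B)/|BC| = (0.6658,-0.7461); ey = (0.7461,0.6658)
P = B + 2.86·ex + 2.37·ey = (3.1575,-1.4130)

3.16 -1.41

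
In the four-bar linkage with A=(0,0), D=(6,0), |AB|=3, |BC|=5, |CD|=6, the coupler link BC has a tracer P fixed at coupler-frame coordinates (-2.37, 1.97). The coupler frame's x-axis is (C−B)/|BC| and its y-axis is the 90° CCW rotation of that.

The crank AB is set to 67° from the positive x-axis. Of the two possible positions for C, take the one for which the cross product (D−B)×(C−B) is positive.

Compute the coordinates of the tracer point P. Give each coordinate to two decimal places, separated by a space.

A=(0,0), D=(6.00,0)
B = A + 3.00·(cos67°, sin67°) = (1.1722, 2.7615)
|BD| = 5.5618
circle(B,5.00) ∩ circle(D,6.00): a=1.7920, h=4.6678
  candidates: C₊=(5.0454,5.9236) cross=25.962; C₋=(0.4101,-2.1801) cross=-25.962
  mode + wants cross > 0 → take C=(5.0454,5.9236) (cross=25.962)
ex = (C−B)/|BC| = (0.7746,0.6324); ey = (-0.6324,0.7746)
P = B + -2.37·ex + 1.97·ey = (-1.9095,2.7887)

-1.91 2.79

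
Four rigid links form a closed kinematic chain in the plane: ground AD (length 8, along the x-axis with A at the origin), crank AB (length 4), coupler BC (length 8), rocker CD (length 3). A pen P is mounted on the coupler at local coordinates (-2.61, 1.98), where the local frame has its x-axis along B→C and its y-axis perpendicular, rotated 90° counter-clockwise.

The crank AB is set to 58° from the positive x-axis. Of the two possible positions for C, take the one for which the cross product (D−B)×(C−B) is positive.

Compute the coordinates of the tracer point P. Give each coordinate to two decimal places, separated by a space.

A=(0,0), D=(8.00,0)
B = A + 4.00·(cos58°, sin58°) = (2.1197, 3.3922)
|BD| = 6.7886
circle(B,8.00) ∩ circle(D,3.00): a=7.4452, h=2.9273
  candidates: C₊=(10.0315,2.2075) cross=19.872; C₋=(7.1060,-2.8637) cross=-19.872
  mode + wants cross > 0 → take C=(10.0315,2.2075) (cross=19.872)
ex = (C−B)/|BC| = (0.9890,-0.1481); ey = (0.1481,0.9890)
P = B + -2.61·ex + 1.98·ey = (-0.1683,5.7369)

-0.17 5.74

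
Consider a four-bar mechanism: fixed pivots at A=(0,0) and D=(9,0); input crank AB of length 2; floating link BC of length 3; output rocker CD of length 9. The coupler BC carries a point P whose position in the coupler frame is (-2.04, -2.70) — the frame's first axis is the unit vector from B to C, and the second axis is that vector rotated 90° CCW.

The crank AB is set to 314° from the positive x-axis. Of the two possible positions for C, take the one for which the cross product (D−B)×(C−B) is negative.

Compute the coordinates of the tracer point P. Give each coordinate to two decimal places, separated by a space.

-1.15 0.80

A=(0,0), D=(9.00,0)
B = A + 2.00·(cos314°, sin314°) = (1.3893, -1.4387)
|BD| = 7.7455
circle(B,3.00) ∩ circle(D,9.00): a=-0.7751, h=2.8981
  candidates: C₊=(0.0894,1.2650) cross=22.447; C₋=(1.1660,-4.4304) cross=-22.447
  mode - wants cross < 0 → take C=(1.1660,-4.4304) (cross=-22.447)
ex = (C−B)/|BC| = (-0.0744,-0.9972); ey = (0.9972,-0.0744)
P = B + -2.04·ex + -2.70·ey = (-1.1513,0.7967)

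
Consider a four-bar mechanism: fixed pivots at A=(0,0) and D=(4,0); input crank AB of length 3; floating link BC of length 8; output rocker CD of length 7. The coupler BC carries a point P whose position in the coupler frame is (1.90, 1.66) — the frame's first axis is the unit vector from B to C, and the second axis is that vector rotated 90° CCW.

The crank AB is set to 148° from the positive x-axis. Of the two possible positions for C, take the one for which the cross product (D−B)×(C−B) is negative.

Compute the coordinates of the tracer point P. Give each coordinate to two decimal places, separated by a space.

-0.33 0.39

A=(0,0), D=(4.00,0)
B = A + 3.00·(cos148°, sin148°) = (-2.5441, 1.5898)
|BD| = 6.7345
circle(B,8.00) ∩ circle(D,7.00): a=4.4809, h=6.6273
  candidates: C₊=(3.3746,6.9720) cross=44.632; C₋=(0.2457,-5.9080) cross=-44.632
  mode - wants cross < 0 → take C=(0.2457,-5.9080) (cross=-44.632)
ex = (C−B)/|BC| = (0.3487,-0.9372); ey = (0.9372,0.3487)
P = B + 1.90·ex + 1.66·ey = (-0.3258,0.3879)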